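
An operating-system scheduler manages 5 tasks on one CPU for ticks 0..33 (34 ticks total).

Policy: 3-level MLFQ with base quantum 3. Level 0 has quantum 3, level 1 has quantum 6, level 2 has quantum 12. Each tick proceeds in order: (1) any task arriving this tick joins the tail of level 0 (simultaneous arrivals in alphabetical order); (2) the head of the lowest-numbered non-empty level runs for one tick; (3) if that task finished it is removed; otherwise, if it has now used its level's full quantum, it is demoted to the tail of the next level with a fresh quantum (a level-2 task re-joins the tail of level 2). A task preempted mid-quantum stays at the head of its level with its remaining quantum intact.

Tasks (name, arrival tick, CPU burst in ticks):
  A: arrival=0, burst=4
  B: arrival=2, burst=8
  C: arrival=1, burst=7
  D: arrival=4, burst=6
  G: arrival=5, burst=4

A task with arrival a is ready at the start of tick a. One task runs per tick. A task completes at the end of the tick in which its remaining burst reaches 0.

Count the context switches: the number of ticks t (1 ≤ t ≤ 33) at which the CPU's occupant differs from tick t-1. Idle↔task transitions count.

context switches = 10

t=0: L0/L1/L2 = A/-/- → run A
t=1: L0/L1/L2 = AC/-/- → run A
t=2: L0/L1/L2 = ACB/-/- → run A
t=3: L0/L1/L2 = CB/A/- → run C
t=4: L0/L1/L2 = CBD/A/- → run C
t=5: L0/L1/L2 = CBDG/A/- → run C
t=6: L0/L1/L2 = BDG/AC/- → run B
t=7: L0/L1/L2 = BDG/AC/- → run B
t=8: L0/L1/L2 = BDG/AC/- → run B
t=9: L0/L1/L2 = DG/ACB/- → run D
t=10: L0/L1/L2 = DG/ACB/- → run D
t=11: L0/L1/L2 = DG/ACB/- → run D
t=12: L0/L1/L2 = G/ACBD/- → run G
t=13: L0/L1/L2 = G/ACBD/- → run G
t=14: L0/L1/L2 = G/ACBD/- → run G
t=15: L0/L1/L2 = -/ACBDG/- → run A
t=16: L0/L1/L2 = -/CBDG/- → run C
t=17: L0/L1/L2 = -/CBDG/- → run C
t=18: L0/L1/L2 = -/CBDG/- → run C
t=19: L0/L1/L2 = -/CBDG/- → run C
t=20: L0/L1/L2 = -/BDG/- → run B
t=21: L0/L1/L2 = -/BDG/- → run B
t=22: L0/L1/L2 = -/BDG/- → run B
t=23: L0/L1/L2 = -/BDG/- → run B
t=24: L0/L1/L2 = -/BDG/- → run B
t=25: L0/L1/L2 = -/DG/- → run D
t=26: L0/L1/L2 = -/DG/- → run D
t=27: L0/L1/L2 = -/DG/- → run D
t=28: L0/L1/L2 = -/G/- → run G
t=29: (idle)
t=30: (idle)
t=31: (idle)
t=32: (idle)
t=33: (idle)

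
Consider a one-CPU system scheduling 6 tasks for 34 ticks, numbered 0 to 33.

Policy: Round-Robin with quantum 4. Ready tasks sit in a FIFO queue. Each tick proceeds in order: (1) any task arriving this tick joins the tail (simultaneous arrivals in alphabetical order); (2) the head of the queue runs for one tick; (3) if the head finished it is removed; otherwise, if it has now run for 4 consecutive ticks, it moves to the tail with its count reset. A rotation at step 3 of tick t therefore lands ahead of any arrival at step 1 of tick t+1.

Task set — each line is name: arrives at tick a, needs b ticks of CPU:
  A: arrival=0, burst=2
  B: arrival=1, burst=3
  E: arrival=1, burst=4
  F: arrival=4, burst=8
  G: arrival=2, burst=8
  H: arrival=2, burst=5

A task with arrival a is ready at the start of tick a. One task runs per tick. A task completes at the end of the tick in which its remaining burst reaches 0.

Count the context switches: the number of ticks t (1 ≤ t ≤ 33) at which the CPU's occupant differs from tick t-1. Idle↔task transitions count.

context switches = 9

t=0: queue=[A] q_used=0 → run A
t=1: queue=[A,B,E] q_used=1 → run A
t=2: queue=[B,E,G,H] q_used=0 → run B
t=3: queue=[B,E,G,H] q_used=1 → run B
t=4: queue=[B,E,G,H,F] q_used=2 → run B
t=5: queue=[E,G,H,F] q_used=0 → run E
t=6: queue=[E,G,H,F] q_used=1 → run E
t=7: queue=[E,G,H,F] q_used=2 → run E
t=8: queue=[E,G,H,F] q_used=3 → run E
t=9: queue=[G,H,F] q_used=0 → run G
t=10: queue=[G,H,F] q_used=1 → run G
t=11: queue=[G,H,F] q_used=2 → run G
t=12: queue=[G,H,F] q_used=3 → run G
t=13: queue=[H,F,G] q_used=0 → run H
t=14: queue=[H,F,G] q_used=1 → run H
t=15: queue=[H,F,G] q_used=2 → run H
t=16: queue=[H,F,G] q_used=3 → run H
t=17: queue=[F,G,H] q_used=0 → run F
t=18: queue=[F,G,H] q_used=1 → run F
t=19: queue=[F,G,H] q_used=2 → run F
t=20: queue=[F,G,H] q_used=3 → run F
t=21: queue=[G,H,F] q_used=0 → run G
t=22: queue=[G,H,F] q_used=1 → run G
t=23: queue=[G,H,F] q_used=2 → run G
t=24: queue=[G,H,F] q_used=3 → run G
t=25: queue=[H,F] q_used=0 → run H
t=26: queue=[F] q_used=0 → run F
t=27: queue=[F] q_used=1 → run F
t=28: queue=[F] q_used=2 → run F
t=29: queue=[F] q_used=3 → run F
t=30: (idle)
t=31: (idle)
t=32: (idle)
t=33: (idle)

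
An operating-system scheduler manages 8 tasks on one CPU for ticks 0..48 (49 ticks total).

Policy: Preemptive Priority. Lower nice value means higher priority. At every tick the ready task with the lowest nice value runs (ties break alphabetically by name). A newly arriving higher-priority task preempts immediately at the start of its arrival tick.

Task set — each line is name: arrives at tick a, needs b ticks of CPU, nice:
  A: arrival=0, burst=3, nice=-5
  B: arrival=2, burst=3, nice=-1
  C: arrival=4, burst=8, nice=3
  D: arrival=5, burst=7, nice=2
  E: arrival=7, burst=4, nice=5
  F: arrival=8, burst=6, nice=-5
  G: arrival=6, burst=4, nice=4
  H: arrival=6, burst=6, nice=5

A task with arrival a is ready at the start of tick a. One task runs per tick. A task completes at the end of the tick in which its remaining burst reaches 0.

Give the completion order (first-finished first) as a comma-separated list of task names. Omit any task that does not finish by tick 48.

completion order = A, B, F, D, C, G, E, H

t=0: ready={A} → run A
t=1: ready={A} → run A
t=2: ready={A,B} → run A
t=3: ready={B} → run B
t=4: ready={B,C} → run B
t=5: ready={B,C,D} → run B
t=6: ready={C,D,G,H} → run D
t=7: ready={C,D,E,G,H} → run D
t=8: ready={C,D,E,F,G,H} → run F
t=9: ready={C,D,E,F,G,H} → run F
t=10: ready={C,D,E,F,G,H} → run F
t=11: ready={C,D,E,F,G,H} → run F
t=12: ready={C,D,E,F,G,H} → run F
t=13: ready={C,D,E,F,G,H} → run F
t=14: ready={C,D,E,G,H} → run D
t=15: ready={C,D,E,G,H} → run D
t=16: ready={C,D,E,G,H} → run D
t=17: ready={C,D,E,G,H} → run D
t=18: ready={C,D,E,G,H} → run D
t=19: ready={C,E,G,H} → run C
t=20: ready={C,E,G,H} → run C
t=21: ready={C,E,G,H} → run C
t=22: ready={C,E,G,H} → run C
t=23: ready={C,E,G,H} → run C
t=24: ready={C,E,G,H} → run C
t=25: ready={C,E,G,H} → run C
t=26: ready={C,E,G,H} → run C
t=27: ready={E,G,H} → run G
t=28: ready={E,G,H} → run G
t=29: ready={E,G,H} → run G
t=30: ready={E,G,H} → run G
t=31: ready={E,H} → run E
t=32: ready={E,H} → run E
t=33: ready={E,H} → run E
t=34: ready={E,H} → run E
t=35: ready={H} → run H
t=36: ready={H} → run H
t=37: ready={H} → run H
t=38: ready={H} → run H
t=39: ready={H} → run H
t=40: ready={H} → run H
t=41: (idle)
t=42: (idle)
t=43: (idle)
t=44: (idle)
t=45: (idle)
t=46: (idle)
t=47: (idle)
t=48: (idle)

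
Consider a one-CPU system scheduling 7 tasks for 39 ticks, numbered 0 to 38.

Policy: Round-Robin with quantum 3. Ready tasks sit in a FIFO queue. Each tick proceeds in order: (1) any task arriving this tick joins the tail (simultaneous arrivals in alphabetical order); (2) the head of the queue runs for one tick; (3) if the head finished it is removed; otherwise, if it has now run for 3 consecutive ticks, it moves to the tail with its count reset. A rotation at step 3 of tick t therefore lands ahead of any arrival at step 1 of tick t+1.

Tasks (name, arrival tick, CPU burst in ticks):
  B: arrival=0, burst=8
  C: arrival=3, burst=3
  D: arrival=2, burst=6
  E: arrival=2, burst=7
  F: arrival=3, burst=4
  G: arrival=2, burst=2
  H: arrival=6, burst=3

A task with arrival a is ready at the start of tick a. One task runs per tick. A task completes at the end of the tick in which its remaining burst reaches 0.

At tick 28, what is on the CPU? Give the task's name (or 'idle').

running at tick 28 = E

t=0: queue=[B] q_used=0 → run B
t=1: queue=[B] q_used=1 → run B
t=2: queue=[B,D,E,G] q_used=2 → run B
t=3: queue=[D,E,G,B,C,F] q_used=0 → run D
t=4: queue=[D,E,G,B,C,F] q_used=1 → run D
t=5: queue=[D,E,G,B,C,F] q_used=2 → run D
t=6: queue=[E,G,B,C,F,D,H] q_used=0 → run E
t=7: queue=[E,G,B,C,F,D,H] q_used=1 → run E
t=8: queue=[E,G,B,C,F,D,H] q_used=2 → run E
t=9: queue=[G,B,C,F,D,H,E] q_used=0 → run G
t=10: queue=[G,B,C,F,D,H,E] q_used=1 → run G
t=11: queue=[B,C,F,D,H,E] q_used=0 → run B
t=12: queue=[B,C,F,D,H,E] q_used=1 → run B
t=13: queue=[B,C,F,D,H,E] q_used=2 → run B
t=14: queue=[C,F,D,H,E,B] q_used=0 → run C
t=15: queue=[C,F,D,H,E,B] q_used=1 → run C
t=16: queue=[C,F,D,H,E,B] q_used=2 → run C
t=17: queue=[F,D,H,E,B] q_used=0 → run F
t=18: queue=[F,D,H,E,B] q_used=1 → run F
t=19: queue=[F,D,H,E,B] q_used=2 → run F
t=20: queue=[D,H,E,B,F] q_used=0 → run D
t=21: queue=[D,H,E,B,F] q_used=1 → run D
t=22: queue=[D,H,E,B,F] q_used=2 → run D
t=23: queue=[H,E,B,F] q_used=0 → run H
t=24: queue=[H,E,B,F] q_used=1 → run H
t=25: queue=[H,E,B,F] q_used=2 → run H
t=26: queue=[E,B,F] q_used=0 → run E
t=27: queue=[E,B,F] q_used=1 → run E
t=28: queue=[E,B,F] q_used=2 → run E
t=29: queue=[B,F,E] q_used=0 → run B
t=30: queue=[B,F,E] q_used=1 → run B
t=31: queue=[F,E] q_used=0 → run F
t=32: queue=[E] q_used=0 → run E
t=33: (idle)
t=34: (idle)
t=35: (idle)
t=36: (idle)
t=37: (idle)
t=38: (idle)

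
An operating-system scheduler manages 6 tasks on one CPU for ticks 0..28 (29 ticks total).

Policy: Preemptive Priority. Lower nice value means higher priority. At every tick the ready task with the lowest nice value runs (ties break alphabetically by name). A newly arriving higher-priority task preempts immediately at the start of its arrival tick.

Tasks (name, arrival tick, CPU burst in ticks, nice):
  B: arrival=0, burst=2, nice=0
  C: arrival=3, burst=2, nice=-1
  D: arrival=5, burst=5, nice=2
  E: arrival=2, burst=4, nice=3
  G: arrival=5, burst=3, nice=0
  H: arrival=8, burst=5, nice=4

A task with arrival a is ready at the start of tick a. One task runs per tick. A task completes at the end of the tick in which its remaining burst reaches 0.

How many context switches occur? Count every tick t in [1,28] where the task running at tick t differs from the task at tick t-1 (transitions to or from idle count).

t=0: ready={B} → run B
t=1: ready={B} → run B
t=2: ready={E} → run E
t=3: ready={C,E} → run C
t=4: ready={C,E} → run C
t=5: ready={D,E,G} → run G
t=6: ready={D,E,G} → run G
t=7: ready={D,E,G} → run G
t=8: ready={D,E,H} → run D
t=9: ready={D,E,H} → run D
t=10: ready={D,E,H} → run D
t=11: ready={D,E,H} → run D
t=12: ready={D,E,H} → run D
t=13: ready={E,H} → run E
t=14: ready={E,H} → run E
t=15: ready={E,H} → run E
t=16: ready={H} → run H
t=17: ready={H} → run H
t=18: ready={H} → run H
t=19: ready={H} → run H
t=20: ready={H} → run H
t=21: (idle)
t=22: (idle)
t=23: (idle)
t=24: (idle)
t=25: (idle)
t=26: (idle)
t=27: (idle)
t=28: (idle)

context switches = 7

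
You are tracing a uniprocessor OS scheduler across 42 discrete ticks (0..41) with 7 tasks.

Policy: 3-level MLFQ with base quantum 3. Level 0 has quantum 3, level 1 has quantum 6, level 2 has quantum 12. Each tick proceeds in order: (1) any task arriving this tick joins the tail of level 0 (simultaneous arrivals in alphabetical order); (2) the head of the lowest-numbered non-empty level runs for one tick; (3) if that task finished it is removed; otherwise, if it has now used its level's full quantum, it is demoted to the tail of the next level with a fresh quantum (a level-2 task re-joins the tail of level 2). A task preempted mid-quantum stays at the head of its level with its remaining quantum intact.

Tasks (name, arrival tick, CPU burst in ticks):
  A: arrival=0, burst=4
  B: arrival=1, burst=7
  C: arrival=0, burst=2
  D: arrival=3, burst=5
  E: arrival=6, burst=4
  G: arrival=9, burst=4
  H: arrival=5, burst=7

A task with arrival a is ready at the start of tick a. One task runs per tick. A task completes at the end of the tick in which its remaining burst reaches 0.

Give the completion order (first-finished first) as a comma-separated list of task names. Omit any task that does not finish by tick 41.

completion order = C, A, B, D, H, E, G

t=0: L0/L1/L2 = AC/-/- → run A
t=1: L0/L1/L2 = ACB/-/- → run A
t=2: L0/L1/L2 = ACB/-/- → run A
t=3: L0/L1/L2 = CBD/A/- → run C
t=4: L0/L1/L2 = CBD/A/- → run C
t=5: L0/L1/L2 = BDH/A/- → run B
t=6: L0/L1/L2 = BDHE/A/- → run B
t=7: L0/L1/L2 = BDHE/A/- → run B
t=8: L0/L1/L2 = DHE/AB/- → run D
t=9: L0/L1/L2 = DHEG/AB/- → run D
t=10: L0/L1/L2 = DHEG/AB/- → run D
t=11: L0/L1/L2 = HEG/ABD/- → run H
t=12: L0/L1/L2 = HEG/ABD/- → run H
t=13: L0/L1/L2 = HEG/ABD/- → run H
t=14: L0/L1/L2 = EG/ABDH/- → run E
t=15: L0/L1/L2 = EG/ABDH/- → run E
t=16: L0/L1/L2 = EG/ABDH/- → run E
t=17: L0/L1/L2 = G/ABDHE/- → run G
t=18: L0/L1/L2 = G/ABDHE/- → run G
t=19: L0/L1/L2 = G/ABDHE/- → run G
t=20: L0/L1/L2 = -/ABDHEG/- → run A
t=21: L0/L1/L2 = -/BDHEG/- → run B
t=22: L0/L1/L2 = -/BDHEG/- → run B
t=23: L0/L1/L2 = -/BDHEG/- → run B
t=24: L0/L1/L2 = -/BDHEG/- → run B
t=25: L0/L1/L2 = -/DHEG/- → run D
t=26: L0/L1/L2 = -/DHEG/- → run D
t=27: L0/L1/L2 = -/HEG/- → run H
t=28: L0/L1/L2 = -/HEG/- → run H
t=29: L0/L1/L2 = -/HEG/- → run H
t=30: L0/L1/L2 = -/HEG/- → run H
t=31: L0/L1/L2 = -/EG/- → run E
t=32: L0/L1/L2 = -/G/- → run G
t=33: (idle)
t=34: (idle)
t=35: (idle)
t=36: (idle)
t=37: (idle)
t=38: (idle)
t=39: (idle)
t=40: (idle)
t=41: (idle)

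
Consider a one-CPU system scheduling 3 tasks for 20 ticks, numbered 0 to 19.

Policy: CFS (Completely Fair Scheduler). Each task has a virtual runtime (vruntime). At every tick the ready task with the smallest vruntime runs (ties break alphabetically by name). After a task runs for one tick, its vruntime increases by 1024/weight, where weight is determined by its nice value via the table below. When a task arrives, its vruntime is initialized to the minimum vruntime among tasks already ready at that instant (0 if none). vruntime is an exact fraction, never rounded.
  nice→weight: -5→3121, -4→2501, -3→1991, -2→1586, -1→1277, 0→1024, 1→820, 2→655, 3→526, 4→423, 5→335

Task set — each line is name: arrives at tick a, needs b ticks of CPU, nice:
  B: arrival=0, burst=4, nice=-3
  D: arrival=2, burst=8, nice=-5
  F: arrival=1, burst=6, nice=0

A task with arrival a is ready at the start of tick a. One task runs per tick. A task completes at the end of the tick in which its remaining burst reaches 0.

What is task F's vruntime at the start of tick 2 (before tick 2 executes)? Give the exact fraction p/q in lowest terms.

t=0: vr[B=0] → run B
t=1: vr[B=1024/1991 F=1024/1991] → run B
t=2: vr[B=2048/1991 D=1024/1991 F=1024/1991] → run D
t=3: vr[B=2048/1991 D=5234688/6213911 F=1024/1991] → run F
t=4: vr[B=2048/1991 D=5234688/6213911 F=3015/1991] → run D
t=5: vr[B=2048/1991 D=7273472/6213911 F=3015/1991] → run B
t=6: vr[B=3072/1991 D=7273472/6213911 F=3015/1991] → run D
t=7: vr[B=3072/1991 D=9312256/6213911 F=3015/1991] → run D
t=8: vr[B=3072/1991 D=11351040/6213911 F=3015/1991] → run F
t=9: vr[B=3072/1991 D=11351040/6213911 F=5006/1991] → run B
t=10: vr[D=11351040/6213911 F=5006/1991] → run D
t=11: vr[D=13389824/6213911 F=5006/1991] → run D
t=12: vr[D=15428608/6213911 F=5006/1991] → run D
t=13: vr[D=17467392/6213911 F=5006/1991] → run F
t=14: vr[D=17467392/6213911 F=6997/1991] → run D
t=15: vr[F=6997/1991] → run F
t=16: vr[F=8988/1991] → run F
t=17: vr[F=10979/1991] → run F
t=18: (idle)
t=19: (idle)

vruntime(F, start of tick 2) = 1024/1991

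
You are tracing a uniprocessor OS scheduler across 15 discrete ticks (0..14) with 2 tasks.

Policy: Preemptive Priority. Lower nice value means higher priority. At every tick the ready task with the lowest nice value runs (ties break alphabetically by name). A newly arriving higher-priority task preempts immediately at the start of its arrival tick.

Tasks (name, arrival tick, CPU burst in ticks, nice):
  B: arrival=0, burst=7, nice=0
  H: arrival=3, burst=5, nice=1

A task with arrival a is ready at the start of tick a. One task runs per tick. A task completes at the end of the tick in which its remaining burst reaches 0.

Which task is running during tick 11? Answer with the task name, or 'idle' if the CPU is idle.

t=0: ready={B} → run B
t=1: ready={B} → run B
t=2: ready={B} → run B
t=3: ready={B,H} → run B
t=4: ready={B,H} → run B
t=5: ready={B,H} → run B
t=6: ready={B,H} → run B
t=7: ready={H} → run H
t=8: ready={H} → run H
t=9: ready={H} → run H
t=10: ready={H} → run H
t=11: ready={H} → run H
t=12: (idle)
t=13: (idle)
t=14: (idle)

running at tick 11 = H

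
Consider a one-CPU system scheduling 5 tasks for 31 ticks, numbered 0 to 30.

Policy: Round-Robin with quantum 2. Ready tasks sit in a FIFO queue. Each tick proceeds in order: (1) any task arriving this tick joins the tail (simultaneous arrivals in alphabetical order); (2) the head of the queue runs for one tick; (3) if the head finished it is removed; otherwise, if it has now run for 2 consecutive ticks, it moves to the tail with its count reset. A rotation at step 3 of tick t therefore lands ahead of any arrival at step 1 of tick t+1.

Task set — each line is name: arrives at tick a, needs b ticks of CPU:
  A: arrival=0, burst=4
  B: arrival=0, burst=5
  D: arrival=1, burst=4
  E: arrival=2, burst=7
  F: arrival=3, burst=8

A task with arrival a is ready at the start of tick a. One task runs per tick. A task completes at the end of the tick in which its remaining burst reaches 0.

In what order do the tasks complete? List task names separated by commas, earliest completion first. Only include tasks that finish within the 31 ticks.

completion order = A, D, B, E, F

t=0: queue=[A,B] q_used=0 → run A
t=1: queue=[A,B,D] q_used=1 → run A
t=2: queue=[B,D,A,E] q_used=0 → run B
t=3: queue=[B,D,A,E,F] q_used=1 → run B
t=4: queue=[D,A,E,F,B] q_used=0 → run D
t=5: queue=[D,A,E,F,B] q_used=1 → run D
t=6: queue=[A,E,F,B,D] q_used=0 → run A
t=7: queue=[A,E,F,B,D] q_used=1 → run A
t=8: queue=[E,F,B,D] q_used=0 → run E
t=9: queue=[E,F,B,D] q_used=1 → run E
t=10: queue=[F,B,D,E] q_used=0 → run F
t=11: queue=[F,B,D,E] q_used=1 → run F
t=12: queue=[B,D,E,F] q_used=0 → run B
t=13: queue=[B,D,E,F] q_used=1 → run B
t=14: queue=[D,E,F,B] q_used=0 → run D
t=15: queue=[D,E,F,B] q_used=1 → run D
t=16: queue=[E,F,B] q_used=0 → run E
t=17: queue=[E,F,B] q_used=1 → run E
t=18: queue=[F,B,E] q_used=0 → run F
t=19: queue=[F,B,E] q_used=1 → run F
t=20: queue=[B,E,F] q_used=0 → run B
t=21: queue=[E,F] q_used=0 → run E
t=22: queue=[E,F] q_used=1 → run E
t=23: queue=[F,E] q_used=0 → run F
t=24: queue=[F,E] q_used=1 → run F
t=25: queue=[E,F] q_used=0 → run E
t=26: queue=[F] q_used=0 → run F
t=27: queue=[F] q_used=1 → run F
t=28: (idle)
t=29: (idle)
t=30: (idle)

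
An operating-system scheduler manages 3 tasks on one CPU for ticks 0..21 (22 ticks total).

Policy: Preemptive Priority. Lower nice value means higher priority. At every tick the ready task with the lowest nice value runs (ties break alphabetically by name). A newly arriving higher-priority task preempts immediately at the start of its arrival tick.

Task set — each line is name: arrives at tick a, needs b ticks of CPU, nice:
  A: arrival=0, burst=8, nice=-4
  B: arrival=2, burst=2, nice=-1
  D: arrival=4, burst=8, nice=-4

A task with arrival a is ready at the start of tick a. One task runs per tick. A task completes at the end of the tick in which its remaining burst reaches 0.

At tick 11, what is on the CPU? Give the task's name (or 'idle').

running at tick 11 = D

t=0: ready={A} → run A
t=1: ready={A} → run A
t=2: ready={A,B} → run A
t=3: ready={A,B} → run A
t=4: ready={A,B,D} → run A
t=5: ready={A,B,D} → run A
t=6: ready={A,B,D} → run A
t=7: ready={A,B,D} → run A
t=8: ready={B,D} → run D
t=9: ready={B,D} → run D
t=10: ready={B,D} → run D
t=11: ready={B,D} → run D
t=12: ready={B,D} → run D
t=13: ready={B,D} → run D
t=14: ready={B,D} → run D
t=15: ready={B,D} → run D
t=16: ready={B} → run B
t=17: ready={B} → run B
t=18: (idle)
t=19: (idle)
t=20: (idle)
t=21: (idle)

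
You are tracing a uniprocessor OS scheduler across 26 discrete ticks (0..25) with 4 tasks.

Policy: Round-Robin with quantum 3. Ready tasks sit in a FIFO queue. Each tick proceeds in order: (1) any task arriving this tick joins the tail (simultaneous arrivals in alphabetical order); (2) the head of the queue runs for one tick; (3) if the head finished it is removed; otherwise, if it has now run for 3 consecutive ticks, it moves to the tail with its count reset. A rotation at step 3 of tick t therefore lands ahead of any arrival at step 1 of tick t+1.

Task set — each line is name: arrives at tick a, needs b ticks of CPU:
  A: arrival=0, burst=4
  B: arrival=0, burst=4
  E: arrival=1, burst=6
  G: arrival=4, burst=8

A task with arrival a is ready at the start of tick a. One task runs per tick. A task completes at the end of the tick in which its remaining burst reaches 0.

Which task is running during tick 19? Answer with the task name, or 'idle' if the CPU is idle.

running at tick 19 = G

t=0: queue=[A,B] q_used=0 → run A
t=1: queue=[A,B,E] q_used=1 → run A
t=2: queue=[A,B,E] q_used=2 → run A
t=3: queue=[B,E,A] q_used=0 → run B
t=4: queue=[B,E,A,G] q_used=1 → run B
t=5: queue=[B,E,A,G] q_used=2 → run B
t=6: queue=[E,A,G,B] q_used=0 → run E
t=7: queue=[E,A,G,B] q_used=1 → run E
t=8: queue=[E,A,G,B] q_used=2 → run E
t=9: queue=[A,G,B,E] q_used=0 → run A
t=10: queue=[G,B,E] q_used=0 → run G
t=11: queue=[G,B,E] q_used=1 → run G
t=12: queue=[G,B,E] q_used=2 → run G
t=13: queue=[B,E,G] q_used=0 → run B
t=14: queue=[E,G] q_used=0 → run E
t=15: queue=[E,G] q_used=1 → run E
t=16: queue=[E,G] q_used=2 → run E
t=17: queue=[G] q_used=0 → run G
t=18: queue=[G] q_used=1 → run G
t=19: queue=[G] q_used=2 → run G
t=20: queue=[G] q_used=0 → run G
t=21: queue=[G] q_used=1 → run G
t=22: (idle)
t=23: (idle)
t=24: (idle)
t=25: (idle)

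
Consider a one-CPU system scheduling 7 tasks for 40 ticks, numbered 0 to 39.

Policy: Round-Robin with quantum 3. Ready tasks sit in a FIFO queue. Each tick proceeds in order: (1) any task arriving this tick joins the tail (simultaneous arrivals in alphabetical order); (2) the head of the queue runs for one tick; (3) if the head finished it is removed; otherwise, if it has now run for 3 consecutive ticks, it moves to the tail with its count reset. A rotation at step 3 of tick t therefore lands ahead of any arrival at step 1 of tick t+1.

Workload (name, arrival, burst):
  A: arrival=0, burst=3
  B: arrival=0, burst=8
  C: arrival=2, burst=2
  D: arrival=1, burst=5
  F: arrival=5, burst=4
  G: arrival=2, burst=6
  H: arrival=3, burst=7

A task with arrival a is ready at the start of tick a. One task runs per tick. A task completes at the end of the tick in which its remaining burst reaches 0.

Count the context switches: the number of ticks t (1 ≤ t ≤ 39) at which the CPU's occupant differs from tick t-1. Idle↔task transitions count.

context switches = 14

t=0: queue=[A,B] q_used=0 → run A
t=1: queue=[A,B,D] q_used=1 → run A
t=2: queue=[A,B,D,C,G] q_used=2 → run A
t=3: queue=[B,D,C,G,H] q_used=0 → run B
t=4: queue=[B,D,C,G,H] q_used=1 → run B
t=5: queue=[B,D,C,G,H,F] q_used=2 → run B
t=6: queue=[D,C,G,H,F,B] q_used=0 → run D
t=7: queue=[D,C,G,H,F,B] q_used=1 → run D
t=8: queue=[D,C,G,H,F,B] q_used=2 → run D
t=9: queue=[C,G,H,F,B,D] q_used=0 → run C
t=10: queue=[C,G,H,F,B,D] q_used=1 → run C
t=11: queue=[G,H,F,B,D] q_used=0 → run G
t=12: queue=[G,H,F,B,D] q_used=1 → run G
t=13: queue=[G,H,F,B,D] q_used=2 → run G
t=14: queue=[H,F,B,D,G] q_used=0 → run H
t=15: queue=[H,F,B,D,G] q_used=1 → run H
t=16: queue=[H,F,B,D,G] q_used=2 → run H
t=17: queue=[F,B,D,G,H] q_used=0 → run F
t=18: queue=[F,B,D,G,H] q_used=1 → run F
t=19: queue=[F,B,D,G,H] q_used=2 → run F
t=20: queue=[B,D,G,H,F] q_used=0 → run B
t=21: queue=[B,D,G,H,F] q_used=1 → run B
t=22: queue=[B,D,G,H,F] q_used=2 → run B
t=23: queue=[D,G,H,F,B] q_used=0 → run D
t=24: queue=[D,G,H,F,B] q_used=1 → run D
t=25: queue=[G,H,F,B] q_used=0 → run G
t=26: queue=[G,H,F,B] q_used=1 → run G
t=27: queue=[G,H,F,B] q_used=2 → run G
t=28: queue=[H,F,B] q_used=0 → run H
t=29: queue=[H,F,B] q_used=1 → run H
t=30: queue=[H,F,B] q_used=2 → run H
t=31: queue=[F,B,H] q_used=0 → run F
t=32: queue=[B,H] q_used=0 → run B
t=33: queue=[B,H] q_used=1 → run B
t=34: queue=[H] q_used=0 → run H
t=35: (idle)
t=36: (idle)
t=37: (idle)
t=38: (idle)
t=39: (idle)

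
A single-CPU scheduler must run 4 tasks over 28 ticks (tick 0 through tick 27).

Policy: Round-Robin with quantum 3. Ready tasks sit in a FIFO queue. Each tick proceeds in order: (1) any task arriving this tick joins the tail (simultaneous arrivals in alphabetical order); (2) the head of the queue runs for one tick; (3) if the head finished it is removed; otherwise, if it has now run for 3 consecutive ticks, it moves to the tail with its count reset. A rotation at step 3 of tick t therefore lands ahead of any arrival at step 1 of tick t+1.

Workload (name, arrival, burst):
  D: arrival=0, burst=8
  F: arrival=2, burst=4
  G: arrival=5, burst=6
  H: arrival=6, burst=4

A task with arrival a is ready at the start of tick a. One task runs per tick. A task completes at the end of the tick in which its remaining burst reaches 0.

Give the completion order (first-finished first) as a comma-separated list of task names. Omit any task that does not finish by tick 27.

t=0: queue=[D] q_used=0 → run D
t=1: queue=[D] q_used=1 → run D
t=2: queue=[D,F] q_used=2 → run D
t=3: queue=[F,D] q_used=0 → run F
t=4: queue=[F,D] q_used=1 → run F
t=5: queue=[F,D,G] q_used=2 → run F
t=6: queue=[D,G,F,H] q_used=0 → run D
t=7: queue=[D,G,F,H] q_used=1 → run D
t=8: queue=[D,G,F,H] q_used=2 → run D
t=9: queue=[G,F,H,D] q_used=0 → run G
t=10: queue=[G,F,H,D] q_used=1 → run G
t=11: queue=[G,F,H,D] q_used=2 → run G
t=12: queue=[F,H,D,G] q_used=0 → run F
t=13: queue=[H,D,G] q_used=0 → run H
t=14: queue=[H,D,G] q_used=1 → run H
t=15: queue=[H,D,G] q_used=2 → run H
t=16: queue=[D,G,H] q_used=0 → run D
t=17: queue=[D,G,H] q_used=1 → run D
t=18: queue=[G,H] q_used=0 → run G
t=19: queue=[G,H] q_used=1 → run G
t=20: queue=[G,H] q_used=2 → run G
t=21: queue=[H] q_used=0 → run H
t=22: (idle)
t=23: (idle)
t=24: (idle)
t=25: (idle)
t=26: (idle)
t=27: (idle)

completion order = F, D, G, H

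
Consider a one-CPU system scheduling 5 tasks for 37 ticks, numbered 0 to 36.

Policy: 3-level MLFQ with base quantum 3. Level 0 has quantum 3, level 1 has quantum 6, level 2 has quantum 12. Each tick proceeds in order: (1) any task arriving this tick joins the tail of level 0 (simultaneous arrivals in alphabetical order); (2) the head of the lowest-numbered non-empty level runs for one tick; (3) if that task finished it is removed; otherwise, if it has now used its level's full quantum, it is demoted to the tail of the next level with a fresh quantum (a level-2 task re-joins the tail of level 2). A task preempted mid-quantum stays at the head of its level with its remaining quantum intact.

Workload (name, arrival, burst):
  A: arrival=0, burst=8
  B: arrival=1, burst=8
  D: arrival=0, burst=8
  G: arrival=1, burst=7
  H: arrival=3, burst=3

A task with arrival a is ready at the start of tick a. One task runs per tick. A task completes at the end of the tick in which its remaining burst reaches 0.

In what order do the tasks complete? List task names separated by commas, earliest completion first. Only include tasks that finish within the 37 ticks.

completion order = H, A, D, B, G

t=0: L0/L1/L2 = AD/-/- → run A
t=1: L0/L1/L2 = ADBG/-/- → run A
t=2: L0/L1/L2 = ADBG/-/- → run A
t=3: L0/L1/L2 = DBGH/A/- → run D
t=4: L0/L1/L2 = DBGH/A/- → run D
t=5: L0/L1/L2 = DBGH/A/- → run D
t=6: L0/L1/L2 = BGH/AD/- → run B
t=7: L0/L1/L2 = BGH/AD/- → run B
t=8: L0/L1/L2 = BGH/AD/- → run B
t=9: L0/L1/L2 = GH/ADB/- → run G
t=10: L0/L1/L2 = GH/ADB/- → run G
t=11: L0/L1/L2 = GH/ADB/- → run G
t=12: L0/L1/L2 = H/ADBG/- → run H
t=13: L0/L1/L2 = H/ADBG/- → run H
t=14: L0/L1/L2 = H/ADBG/- → run H
t=15: L0/L1/L2 = -/ADBG/- → run A
t=16: L0/L1/L2 = -/ADBG/- → run A
t=17: L0/L1/L2 = -/ADBG/- → run A
t=18: L0/L1/L2 = -/ADBG/- → run A
t=19: L0/L1/L2 = -/ADBG/- → run A
t=20: L0/L1/L2 = -/DBG/- → run D
t=21: L0/L1/L2 = -/DBG/- → run D
t=22: L0/L1/L2 = -/DBG/- → run D
t=23: L0/L1/L2 = -/DBG/- → run D
t=24: L0/L1/L2 = -/DBG/- → run D
t=25: L0/L1/L2 = -/BG/- → run B
t=26: L0/L1/L2 = -/BG/- → run B
t=27: L0/L1/L2 = -/BG/- → run B
t=28: L0/L1/L2 = -/BG/- → run B
t=29: L0/L1/L2 = -/BG/- → run B
t=30: L0/L1/L2 = -/G/- → run G
t=31: L0/L1/L2 = -/G/- → run G
t=32: L0/L1/L2 = -/G/- → run G
t=33: L0/L1/L2 = -/G/- → run G
t=34: (idle)
t=35: (idle)
t=36: (idle)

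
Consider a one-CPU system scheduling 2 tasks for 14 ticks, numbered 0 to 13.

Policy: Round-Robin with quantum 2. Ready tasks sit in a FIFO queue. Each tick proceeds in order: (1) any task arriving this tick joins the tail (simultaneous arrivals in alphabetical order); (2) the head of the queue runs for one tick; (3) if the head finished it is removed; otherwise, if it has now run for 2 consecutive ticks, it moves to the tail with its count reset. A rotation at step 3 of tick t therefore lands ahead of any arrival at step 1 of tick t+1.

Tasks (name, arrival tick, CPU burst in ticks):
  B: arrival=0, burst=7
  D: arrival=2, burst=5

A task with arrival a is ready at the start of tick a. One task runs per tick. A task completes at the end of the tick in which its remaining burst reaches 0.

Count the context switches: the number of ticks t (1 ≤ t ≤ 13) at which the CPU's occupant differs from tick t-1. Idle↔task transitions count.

context switches = 6

t=0: queue=[B] q_used=0 → run B
t=1: queue=[B] q_used=1 → run B
t=2: queue=[B,D] q_used=0 → run B
t=3: queue=[B,D] q_used=1 → run B
t=4: queue=[D,B] q_used=0 → run D
t=5: queue=[D,B] q_used=1 → run D
t=6: queue=[B,D] q_used=0 → run B
t=7: queue=[B,D] q_used=1 → run B
t=8: queue=[D,B] q_used=0 → run D
t=9: queue=[D,B] q_used=1 → run D
t=10: queue=[B,D] q_used=0 → run B
t=11: queue=[D] q_used=0 → run D
t=12: (idle)
t=13: (idle)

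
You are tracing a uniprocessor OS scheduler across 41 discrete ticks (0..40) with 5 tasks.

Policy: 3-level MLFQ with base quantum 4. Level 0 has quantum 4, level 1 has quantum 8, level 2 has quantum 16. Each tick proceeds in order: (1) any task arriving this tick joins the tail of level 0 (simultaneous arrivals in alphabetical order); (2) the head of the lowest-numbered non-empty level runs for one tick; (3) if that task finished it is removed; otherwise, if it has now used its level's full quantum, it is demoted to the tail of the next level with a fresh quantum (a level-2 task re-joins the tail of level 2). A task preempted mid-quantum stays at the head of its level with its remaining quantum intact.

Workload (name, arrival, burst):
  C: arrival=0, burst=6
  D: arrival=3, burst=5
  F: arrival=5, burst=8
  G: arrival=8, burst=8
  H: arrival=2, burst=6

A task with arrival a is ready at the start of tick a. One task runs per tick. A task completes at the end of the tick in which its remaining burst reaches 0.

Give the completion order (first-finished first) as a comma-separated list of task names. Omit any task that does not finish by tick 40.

t=0: L0/L1/L2 = C/-/- → run C
t=1: L0/L1/L2 = C/-/- → run C
t=2: L0/L1/L2 = CH/-/- → run C
t=3: L0/L1/L2 = CHD/-/- → run C
t=4: L0/L1/L2 = HD/C/- → run H
t=5: L0/L1/L2 = HDF/C/- → run H
t=6: L0/L1/L2 = HDF/C/- → run H
t=7: L0/L1/L2 = HDF/C/- → run H
t=8: L0/L1/L2 = DFG/CH/- → run D
t=9: L0/L1/L2 = DFG/CH/- → run D
t=10: L0/L1/L2 = DFG/CH/- → run D
t=11: L0/L1/L2 = DFG/CH/- → run D
t=12: L0/L1/L2 = FG/CHD/- → run F
t=13: L0/L1/L2 = FG/CHD/- → run F
t=14: L0/L1/L2 = FG/CHD/- → run F
t=15: L0/L1/L2 = FG/CHD/- → run F
t=16: L0/L1/L2 = G/CHDF/- → run G
t=17: L0/L1/L2 = G/CHDF/- → run G
t=18: L0/L1/L2 = G/CHDF/- → run G
t=19: L0/L1/L2 = G/CHDF/- → run G
t=20: L0/L1/L2 = -/CHDFG/- → run C
t=21: L0/L1/L2 = -/CHDFG/- → run C
t=22: L0/L1/L2 = -/HDFG/- → run H
t=23: L0/L1/L2 = -/HDFG/- → run H
t=24: L0/L1/L2 = -/DFG/- → run D
t=25: L0/L1/L2 = -/FG/- → run F
t=26: L0/L1/L2 = -/FG/- → run F
t=27: L0/L1/L2 = -/FG/- → run F
t=28: L0/L1/L2 = -/FG/- → run F
t=29: L0/L1/L2 = -/G/- → run G
t=30: L0/L1/L2 = -/G/- → run G
t=31: L0/L1/L2 = -/G/- → run G
t=32: L0/L1/L2 = -/G/- → run G
t=33: (idle)
t=34: (idle)
t=35: (idle)
t=36: (idle)
t=37: (idle)
t=38: (idle)
t=39: (idle)
t=40: (idle)

completion order = C, H, D, F, G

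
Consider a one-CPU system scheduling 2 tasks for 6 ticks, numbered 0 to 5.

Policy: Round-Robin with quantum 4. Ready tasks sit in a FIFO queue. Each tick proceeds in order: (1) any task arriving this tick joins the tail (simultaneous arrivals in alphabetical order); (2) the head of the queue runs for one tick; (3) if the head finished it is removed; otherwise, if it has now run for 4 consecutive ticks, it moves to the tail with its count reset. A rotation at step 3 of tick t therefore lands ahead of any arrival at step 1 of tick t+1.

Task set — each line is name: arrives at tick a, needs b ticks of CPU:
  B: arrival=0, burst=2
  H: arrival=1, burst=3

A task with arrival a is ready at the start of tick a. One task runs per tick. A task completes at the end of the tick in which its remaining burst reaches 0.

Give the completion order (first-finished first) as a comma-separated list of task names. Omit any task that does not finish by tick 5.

completion order = B, H

t=0: queue=[B] q_used=0 → run B
t=1: queue=[B,H] q_used=1 → run B
t=2: queue=[H] q_used=0 → run H
t=3: queue=[H] q_used=1 → run H
t=4: queue=[H] q_used=2 → run H
t=5: (idle)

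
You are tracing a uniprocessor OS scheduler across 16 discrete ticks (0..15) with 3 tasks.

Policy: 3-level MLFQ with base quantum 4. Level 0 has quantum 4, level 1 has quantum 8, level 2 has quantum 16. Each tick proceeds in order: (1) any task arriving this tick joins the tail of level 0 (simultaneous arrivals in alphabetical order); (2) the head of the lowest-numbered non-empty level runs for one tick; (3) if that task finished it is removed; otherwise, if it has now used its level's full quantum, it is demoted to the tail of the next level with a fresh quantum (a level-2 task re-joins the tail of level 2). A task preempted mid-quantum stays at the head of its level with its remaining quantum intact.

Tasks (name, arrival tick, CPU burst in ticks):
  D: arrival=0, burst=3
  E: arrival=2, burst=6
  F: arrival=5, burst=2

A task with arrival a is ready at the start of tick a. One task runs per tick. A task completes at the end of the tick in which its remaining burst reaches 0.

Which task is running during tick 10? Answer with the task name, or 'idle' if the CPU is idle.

running at tick 10 = E

t=0: L0/L1/L2 = D/-/- → run D
t=1: L0/L1/L2 = D/-/- → run D
t=2: L0/L1/L2 = DE/-/- → run D
t=3: L0/L1/L2 = E/-/- → run E
t=4: L0/L1/L2 = E/-/- → run E
t=5: L0/L1/L2 = EF/-/- → run E
t=6: L0/L1/L2 = EF/-/- → run E
t=7: L0/L1/L2 = F/E/- → run F
t=8: L0/L1/L2 = F/E/- → run F
t=9: L0/L1/L2 = -/E/- → run E
t=10: L0/L1/L2 = -/E/- → run E
t=11: (idle)
t=12: (idle)
t=13: (idle)
t=14: (idle)
t=15: (idle)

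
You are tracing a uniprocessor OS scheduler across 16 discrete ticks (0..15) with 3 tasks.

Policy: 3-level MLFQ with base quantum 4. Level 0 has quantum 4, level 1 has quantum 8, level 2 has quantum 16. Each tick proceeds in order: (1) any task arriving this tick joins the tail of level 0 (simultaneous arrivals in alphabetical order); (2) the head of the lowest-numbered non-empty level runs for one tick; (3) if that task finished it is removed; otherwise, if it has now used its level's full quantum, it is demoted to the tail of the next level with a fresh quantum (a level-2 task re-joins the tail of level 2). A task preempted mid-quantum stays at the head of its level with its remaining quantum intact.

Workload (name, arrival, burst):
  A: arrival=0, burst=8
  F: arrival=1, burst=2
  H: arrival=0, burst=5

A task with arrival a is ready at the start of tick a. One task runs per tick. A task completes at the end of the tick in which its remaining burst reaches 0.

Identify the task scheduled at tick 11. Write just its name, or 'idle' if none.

t=0: L0/L1/L2 = AH/-/- → run A
t=1: L0/L1/L2 = AHF/-/- → run A
t=2: L0/L1/L2 = AHF/-/- → run A
t=3: L0/L1/L2 = AHF/-/- → run A
t=4: L0/L1/L2 = HF/A/- → run H
t=5: L0/L1/L2 = HF/A/- → run H
t=6: L0/L1/L2 = HF/A/- → run H
t=7: L0/L1/L2 = HF/A/- → run H
t=8: L0/L1/L2 = F/AH/- → run F
t=9: L0/L1/L2 = F/AH/- → run F
t=10: L0/L1/L2 = -/AH/- → run A
t=11: L0/L1/L2 = -/AH/- → run A
t=12: L0/L1/L2 = -/AH/- → run A
t=13: L0/L1/L2 = -/AH/- → run A
t=14: L0/L1/L2 = -/H/- → run H
t=15: (idle)

running at tick 11 = A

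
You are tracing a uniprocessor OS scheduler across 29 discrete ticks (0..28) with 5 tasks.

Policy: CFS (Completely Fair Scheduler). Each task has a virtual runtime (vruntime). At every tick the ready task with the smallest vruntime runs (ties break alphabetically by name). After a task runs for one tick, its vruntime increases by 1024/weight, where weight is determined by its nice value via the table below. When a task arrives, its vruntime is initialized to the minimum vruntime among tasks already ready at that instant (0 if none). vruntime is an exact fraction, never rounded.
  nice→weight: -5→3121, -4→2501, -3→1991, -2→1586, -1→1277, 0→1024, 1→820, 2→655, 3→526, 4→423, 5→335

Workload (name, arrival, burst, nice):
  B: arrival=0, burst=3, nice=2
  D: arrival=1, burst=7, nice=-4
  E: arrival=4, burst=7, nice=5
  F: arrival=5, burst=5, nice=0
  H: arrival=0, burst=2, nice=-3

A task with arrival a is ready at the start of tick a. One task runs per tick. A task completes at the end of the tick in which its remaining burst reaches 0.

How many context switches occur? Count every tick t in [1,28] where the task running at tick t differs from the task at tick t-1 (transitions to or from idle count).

t=0: vr[B=0 H=0] → run B
t=1: vr[B=1024/655 D=0 H=0] → run D
t=2: vr[B=1024/655 D=1024/2501 H=0] → run H
t=3: vr[B=1024/655 D=1024/2501 H=1024/1991] → run D
t=4: vr[B=1024/655 D=2048/2501 E=1024/1991 H=1024/1991] → run E
t=5: vr[B=1024/655 D=2048/2501 E=2381824/666985 F=1024/1991 H=1024/1991] → run F
t=6: vr[B=1024/655 D=2048/2501 E=2381824/666985 F=3015/1991 H=1024/1991] → run H
t=7: vr[B=1024/655 D=2048/2501 E=2381824/666985 F=3015/1991] → run D
t=8: vr[B=1024/655 D=3072/2501 E=2381824/666985 F=3015/1991] → run D
t=9: vr[B=1024/655 D=4096/2501 E=2381824/666985 F=3015/1991] → run F
t=10: vr[B=1024/655 D=4096/2501 E=2381824/666985 F=5006/1991] → run B
t=11: vr[B=2048/655 D=4096/2501 E=2381824/666985 F=5006/1991] → run D
t=12: vr[B=2048/655 D=5120/2501 E=2381824/666985 F=5006/1991] → run D
t=13: vr[B=2048/655 D=6144/2501 E=2381824/666985 F=5006/1991] → run D
t=14: vr[B=2048/655 E=2381824/666985 F=5006/1991] → run F
t=15: vr[B=2048/655 E=2381824/666985 F=6997/1991] → run B
t=16: vr[E=2381824/666985 F=6997/1991] → run F
t=17: vr[E=2381824/666985 F=8988/1991] → run E
t=18: vr[E=4420608/666985 F=8988/1991] → run F
t=19: vr[E=4420608/666985] → run E
t=20: vr[E=6459392/666985] → run E
t=21: vr[E=8498176/666985] → run E
t=22: vr[E=2107392/133397] → run E
t=23: vr[E=12575744/666985] → run E
t=24: (idle)
t=25: (idle)
t=26: (idle)
t=27: (idle)
t=28: (idle)

context switches = 17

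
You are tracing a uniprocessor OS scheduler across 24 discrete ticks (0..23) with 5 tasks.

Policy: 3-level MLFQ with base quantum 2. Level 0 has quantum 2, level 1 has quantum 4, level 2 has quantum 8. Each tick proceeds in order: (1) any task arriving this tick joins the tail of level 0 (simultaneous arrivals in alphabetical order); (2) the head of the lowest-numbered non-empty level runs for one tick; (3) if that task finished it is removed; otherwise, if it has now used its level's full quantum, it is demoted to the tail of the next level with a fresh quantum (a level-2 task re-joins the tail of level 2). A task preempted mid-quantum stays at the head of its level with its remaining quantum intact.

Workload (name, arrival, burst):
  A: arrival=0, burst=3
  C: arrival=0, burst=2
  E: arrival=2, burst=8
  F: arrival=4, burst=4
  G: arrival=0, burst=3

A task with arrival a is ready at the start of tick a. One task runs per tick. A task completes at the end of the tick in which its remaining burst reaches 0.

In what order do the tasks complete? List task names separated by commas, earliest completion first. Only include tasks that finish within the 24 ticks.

t=0: L0/L1/L2 = ACG/-/- → run A
t=1: L0/L1/L2 = ACG/-/- → run A
t=2: L0/L1/L2 = CGE/A/- → run C
t=3: L0/L1/L2 = CGE/A/- → run C
t=4: L0/L1/L2 = GEF/A/- → run G
t=5: L0/L1/L2 = GEF/A/- → run G
t=6: L0/L1/L2 = EF/AG/- → run E
t=7: L0/L1/L2 = EF/AG/- → run E
t=8: L0/L1/L2 = F/AGE/- → run F
t=9: L0/L1/L2 = F/AGE/- → run F
t=10: L0/L1/L2 = -/AGEF/- → run A
t=11: L0/L1/L2 = -/GEF/- → run G
t=12: L0/L1/L2 = -/EF/- → run E
t=13: L0/L1/L2 = -/EF/- → run E
t=14: L0/L1/L2 = -/EF/- → run E
t=15: L0/L1/L2 = -/EF/- → run E
t=16: L0/L1/L2 = -/F/E → run F
t=17: L0/L1/L2 = -/F/E → run F
t=18: L0/L1/L2 = -/-/E → run E
t=19: L0/L1/L2 = -/-/E → run E
t=20: (idle)
t=21: (idle)
t=22: (idle)
t=23: (idle)

completion order = C, A, G, F, E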